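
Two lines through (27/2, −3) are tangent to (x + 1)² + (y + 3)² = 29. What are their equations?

2x + 5y = 12 and 2x − 5y = 42

A line y − (−3) = m(x − (27/2)) is tangent when its distance from (−1, −3) is √29:
[m·(−29/2) − (0)]² = 29(m² + 1)
25m² − 4 = 0, so m = −2/5 or m = 2/5.
With m = −2/5: 2x + 5y = 12. With m = 2/5: 2x − 5y = 42.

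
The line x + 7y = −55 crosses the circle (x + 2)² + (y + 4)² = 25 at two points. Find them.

Express y = (−55 − x)/7 and substitute into the circle:
50x² + 250x − 300 = 0  ⟹  x² + 5x − 6 = 0
x = 1 or x = −6, giving (1, −8) and (−6, −7).

(−6, −7) and (1, −8)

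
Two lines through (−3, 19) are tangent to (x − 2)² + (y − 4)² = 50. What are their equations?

x + y = 16 and 7x − y = −40

Write the tangent as mx − y + (19 − m·(−3)) = 0 and set its distance from the centre to 5√2:
[m·(5) − (−15)]² = 50(m² + 1)
m² − 6m − 7 = 0, so m = −1 or m = 7.
Through (−3, 19) these give x + y = 16 and 7x − y = −40.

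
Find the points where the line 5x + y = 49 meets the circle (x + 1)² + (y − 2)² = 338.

(6, 19) and (12, −11)

Express y = −5x + 49 and substitute into the circle:
26x² − 468x + 1872 = 0  ⟹  x² − 18x + 72 = 0
x = 12 or x = 6, giving (12, −11) and (6, 19).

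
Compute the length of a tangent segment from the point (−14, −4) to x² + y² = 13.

√199

With centre O = (0, 0), |OP|² = 212 and r² = 13.
By the tangent–radius right angle, tangent length = √(|PO|² − r²) = √199.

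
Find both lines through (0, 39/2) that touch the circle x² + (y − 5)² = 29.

5x + 2y = 39 and 5x − 2y = −39

A line y − (39/2) = m(x − (0)) is tangent when its distance from (0, 5) is √29:
(0m − (−29/2))² = 29(m² + 1)
4m² − 25 = 0, so m = −5/2 or m = 5/2.
Through (0, 39/2) these give 5x + 2y = 39 and 5x − 2y = −39.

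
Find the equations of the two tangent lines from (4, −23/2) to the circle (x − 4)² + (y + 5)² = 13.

3x + 2y = −11 and 3x − 2y = 35

Write the tangent as mx − y + (−23/2 − m·(4)) = 0 and set its distance from the centre to √13:
[m·(0) − (13/2)]² = 13(m² + 1)
4m² − 9 = 0, so m = −3/2 or m = 3/2.
Through (4, −23/2) these give 3x + 2y = −11 and 3x − 2y = 35.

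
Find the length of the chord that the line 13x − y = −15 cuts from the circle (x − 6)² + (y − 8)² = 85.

√170

Express y = 13x + 15 and substitute into the circle:
170x² + 170x = 0  ⟹  x² + x = 0
x = 0 or x = −1, giving (0, 15) and (−1, 2).
|(0, 15) − (−1, 2)| = √((1)² + (13)²) = √170.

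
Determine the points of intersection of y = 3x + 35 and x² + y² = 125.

(−11, 2) and (−10, 5)

Express y = 3x + 35 and substitute into the circle:
10x² + 210x + 1100 = 0  ⟹  x² + 21x + 110 = 0
x = −10 or x = −11, giving (−10, 5) and (−11, 2).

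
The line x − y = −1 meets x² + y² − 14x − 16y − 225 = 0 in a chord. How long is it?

Substitute y = x + 1:
2x² − 28x − 240 = 0  ⟹  x² − 14x − 120 = 0
x = 20 or x = −6, giving (20, 21) and (−6, −5).
Chord length = distance between (20, 21) and (−6, −5) = √1352 = 26√2.

26√2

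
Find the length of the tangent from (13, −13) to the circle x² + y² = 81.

√257

With centre O = (0, 0), |OP|² = 338 and r² = 81.
The tangent meets the radius at right angles, so tangent² = |PO|² − r² = 338 − 81 = 257.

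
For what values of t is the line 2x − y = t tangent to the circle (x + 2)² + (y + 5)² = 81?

For a tangent, require d(centre, line) = r = 9.
|2·(−2) − 1·(−5) − t| / √5 = 9
|t − (1)| = 9√5.

t = 1 ± 9√5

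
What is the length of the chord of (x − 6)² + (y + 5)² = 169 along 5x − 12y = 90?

26

From the line, y = (−90 + 5x)/12. Substituting:
169x² − 2028x − 18252 = 0  ⟹  x² − 12x − 108 = 0
x = 18 or x = −6, giving (18, 0) and (−6, −10).
Chord length = distance between (18, 0) and (−6, −10) = √676 = 26.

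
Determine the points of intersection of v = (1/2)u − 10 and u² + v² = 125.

(−2, −11) and (10, −5)

From the line, v = (−20 + u)/2. Substituting:
5u² − 40u − 100 = 0  ⟹  u² − 8u − 20 = 0
u = 10 or u = −2, giving (10, −5) and (−2, −11).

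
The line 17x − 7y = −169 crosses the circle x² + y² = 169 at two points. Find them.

Express y = (169 + 17x)/7 and substitute into the circle:
338x² + 5746x + 20280 = 0  ⟹  x² + 17x + 60 = 0
x = −5 or x = −12, giving (−5, 12) and (−12, −5).

(−12, −5) and (−5, 12)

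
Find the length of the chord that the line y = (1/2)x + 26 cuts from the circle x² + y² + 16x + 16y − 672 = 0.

8√5

From the line, y = (52 + x)/2. Substituting:
5x² + 200x + 1680 = 0  ⟹  x² + 40x + 336 = 0
x = −12 or x = −28, giving (−12, 20) and (−28, 12).
|(−12, 20) − (−28, 12)| = √((16)² + (8)²) = 8√5.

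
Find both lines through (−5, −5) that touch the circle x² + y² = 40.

A line y − (−5) = m(x − (−5)) is tangent when its distance from (0, 0) is 2√10:
[m·(5) − (5)]² = 40(m² + 1)
3m² + 10m + 3 = 0, so m = −3 or m = −1/3.
Through (−5, −5) these give 3x + y = −20 and x + 3y = −20.

3x + y = −20 and x + 3y = −20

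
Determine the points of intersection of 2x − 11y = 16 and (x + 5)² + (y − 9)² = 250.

(−14, −4) and (8, 0)

Substitute y = (−16 + 2x)/11:
125x² + 750x − 14000 = 0  ⟹  x² + 6x − 112 = 0
x = 8 or x = −14, giving (8, 0) and (−14, −4).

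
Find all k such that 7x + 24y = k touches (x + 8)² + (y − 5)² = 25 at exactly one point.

The line touches the circle iff its distance from (−8, 5) is 5:
|7·(−8) + 24·5 − k| / √625 = 5
|k − (64)| = 5·25, so k = 189 or k = −61.

k = −61 or k = 189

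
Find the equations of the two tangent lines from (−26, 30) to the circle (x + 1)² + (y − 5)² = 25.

4x + 3y = −14 and 3x + 4y = 42

Let a tangent through (−26, 30) have slope m. Its distance from (−1, 5) must equal 5:
[m·(25) − (−25)]² = 25(m² + 1)
12m² + 25m + 12 = 0, so m = −4/3 or m = −3/4.
Through (−26, 30) these give 4x + 3y = −14 and 3x + 4y = 42.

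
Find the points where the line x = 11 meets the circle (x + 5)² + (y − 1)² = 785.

(11, −22) and (11, 24)

The line gives x = 11. Substituting into the circle:
y² − 2y − 528 = 0
y = 24 or y = −22, giving (11, 24) and (11, −22).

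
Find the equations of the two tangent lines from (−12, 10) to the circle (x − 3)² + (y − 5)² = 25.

Write the tangent as mx − y + (10 − m·(−12)) = 0 and set its distance from the centre to 5:
[m·(15) − (−5)]² = 25(m² + 1)
4m² + 3m = 0, so m = 0 or m = −3/4.
With m = 0: y = 10. With m = −3/4: 3x + 4y = 4.

y = 10 and 3x + 4y = 4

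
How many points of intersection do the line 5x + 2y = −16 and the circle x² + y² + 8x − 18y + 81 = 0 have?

2

d² = (5·(−4) + 2·9 − (−16))²/29 = 196/29; r² = 16.
Since d² < r², the line cuts the circle twice.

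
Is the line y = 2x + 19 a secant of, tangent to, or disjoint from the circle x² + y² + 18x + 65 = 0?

Substituting the line into the circle gives 5x² + 94x + 426 = 0.
Δ = 8836 − 8520 = 316.
Two real roots: the line is a secant.

secant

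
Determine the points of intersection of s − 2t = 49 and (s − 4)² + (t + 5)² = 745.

(−9, −29) and (31, −9)

Substitute t = (−49 + s)/2:
5s² − 110s − 1395 = 0  ⟹  s² − 22s − 279 = 0
s = 31 or s = −9, giving (31, −9) and (−9, −29).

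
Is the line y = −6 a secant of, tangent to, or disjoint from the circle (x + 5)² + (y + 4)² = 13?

secant

Substituting the line into the circle gives x² + 10x + 16 = 0.
Δ = 100 − 64 = 36.
Two real roots: the line is a secant.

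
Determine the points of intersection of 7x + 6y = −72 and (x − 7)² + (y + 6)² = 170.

(−6, −5) and (6, −19)

Substitute y = (−72 − 7x)/6:
85x² − 3060 = 0  ⟹  x² − 36 = 0
x = 6 or x = −6, giving (6, −19) and (−6, −5).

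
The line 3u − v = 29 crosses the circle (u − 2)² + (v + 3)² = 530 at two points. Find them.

Substitute v = 3u − 29:
10u² − 160u + 150 = 0  ⟹  u² − 16u + 15 = 0
u = 15 or u = 1, giving (15, 16) and (1, −26).

(1, −26) and (15, 16)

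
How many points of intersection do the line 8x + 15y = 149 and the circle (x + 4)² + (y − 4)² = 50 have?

0

Substituting the line into the circle gives 289x² + 376x + 271 = 0.
Discriminant = (376)² − 4·289·(271) = −171900 < 0.
No real roots: the line does not meet the circle.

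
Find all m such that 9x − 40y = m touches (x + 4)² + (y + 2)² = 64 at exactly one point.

m = −284 or m = 372

Tangency holds when the distance from the centre (−4, −2) to the line equals the radius 8:
|9·(−4) − 40·(−2) − m| / √1681 = 8
|m − (44)| = 8·41, so m = 372 or m = −284.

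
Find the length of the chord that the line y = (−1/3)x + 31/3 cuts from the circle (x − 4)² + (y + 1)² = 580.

14√10

The distance from (4, −1) to the line is 30/√10, and r² = 580.
Half the chord is √(r² − d²) = √(490), so the full chord is 14√10.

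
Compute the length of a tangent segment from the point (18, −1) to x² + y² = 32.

√293

Centre (0, 0), r² = 32. |PO|² = (18)² + (−1)² = 325.
By the tangent–radius right angle, tangent length = √(|PO|² − r²) = √293.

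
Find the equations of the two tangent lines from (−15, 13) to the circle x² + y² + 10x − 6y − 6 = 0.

3x + y = −32 and x + 3y = 24

A line y − (13) = m(x − (−15)) is tangent when its distance from (−5, 3) is 2√10:
(10m − (−10))² = 40(m² + 1)
3m² + 10m + 3 = 0, so m = −3 or m = −1/3.
Through (−15, 13) these give 3x + y = −32 and x + 3y = 24.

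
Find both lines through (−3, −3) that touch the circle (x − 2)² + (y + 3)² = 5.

x − 2y = 3 and x + 2y = −9

A line y − (−3) = m(x − (−3)) is tangent when its distance from (2, −3) is √5:
[m·(5) − (0)]² = 5(m² + 1)
4m² − 1 = 0, so m = 1/2 or m = −1/2.
With m = 1/2: x − 2y = 3. With m = −1/2: x + 2y = −9.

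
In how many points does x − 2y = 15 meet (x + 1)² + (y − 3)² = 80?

Substituting the line into the circle gives 5x² − 34x + 125 = 0.
Δ = 1156 − 2500 = −1344.
No real roots: the line does not meet the circle.

0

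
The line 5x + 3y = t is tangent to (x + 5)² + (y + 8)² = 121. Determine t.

t = −49 ± 11√34

Tangency holds when the distance from the centre (−5, −8) to the line equals the radius 11:
|5·(−5) + 3·(−8) − t| / √34 = 11
|t − (−49)| = 11√34.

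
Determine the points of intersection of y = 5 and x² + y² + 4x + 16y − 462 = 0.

(−21, 5) and (17, 5)

From the line, y = 5. Substituting:
x² + 4x − 357 = 0
x = 17 or x = −21, giving (17, 5) and (−21, 5).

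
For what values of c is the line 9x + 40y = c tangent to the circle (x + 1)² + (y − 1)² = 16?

c = −133 or c = 195

The line touches the circle iff its distance from (−1, 1) is 4:
|9·(−1) + 40·1 − c| / √1681 = 4
|c − (31)| = 4·41, so c = 195 or c = −133.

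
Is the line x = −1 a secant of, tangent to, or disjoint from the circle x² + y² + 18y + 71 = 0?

d² = (1·0 + 0·(−9) − (−1))² = 1; r² = 10.
Since d² < r², the line cuts the circle twice.

secant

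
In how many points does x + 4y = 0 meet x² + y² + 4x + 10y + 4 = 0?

0

d² = (1·(−2) + 4·(−5) − (0))²/17 = 484/17; r² = 25.
Since d² > r², the line lies outside the circle.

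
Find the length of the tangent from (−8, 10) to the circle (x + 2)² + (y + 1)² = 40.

3√13

With centre O = (−2, −1), |OP|² = 157 and r² = 40.
By the tangent–radius right angle, tangent length = √(|PO|² − r²) = √117 = 3√13.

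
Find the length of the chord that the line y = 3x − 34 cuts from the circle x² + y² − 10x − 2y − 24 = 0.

2√10

The distance from (5, 1) to the line is 20/√10, and r² = 50.
Chord = 2√(r² − d²) = 2·√(10) = 2√10.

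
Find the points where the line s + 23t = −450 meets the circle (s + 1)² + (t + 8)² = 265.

(−13, −19) and (10, −20)

Substitute t = (−450 − s)/23:
530s² + 1590s − 68900 = 0  ⟹  s² + 3s − 130 = 0
s = 10 or s = −13, giving (10, −20) and (−13, −19).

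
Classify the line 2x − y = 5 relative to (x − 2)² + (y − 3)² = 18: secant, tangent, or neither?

Substituting the line into the circle gives 5x² − 36x + 50 = 0.
Discriminant = (−36)² − 4·5·(50) = 296 > 0.
Two real roots: the line is a secant.

secant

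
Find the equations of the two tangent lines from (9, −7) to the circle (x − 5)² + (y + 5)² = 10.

x − 3y = 30 and 3x + y = 20

A line y − (−7) = m(x − (9)) is tangent when its distance from (5, −5) is √10:
[m·(−4) − (2)]² = 10(m² + 1)
3m² + 8m − 3 = 0, so m = 1/3 or m = −3.
Through (9, −7) these give x − 3y = 30 and 3x + y = 20.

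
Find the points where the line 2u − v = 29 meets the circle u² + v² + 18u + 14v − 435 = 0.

(0, −29) and (14, −1)

From the line, v = 2u − 29. Substituting:
5u² − 70u = 0  ⟹  u² − 14u = 0
u = 14 or u = 0, giving (14, −1) and (0, −29).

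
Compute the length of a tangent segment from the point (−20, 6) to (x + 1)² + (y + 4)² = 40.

√421

The centre is (−1, −4) and r = 2√10. The square of the distance from P to the centre is 361 + 100 = 461.
The tangent meets the radius at right angles, so tangent² = |PO|² − r² = 461 − 40 = 421.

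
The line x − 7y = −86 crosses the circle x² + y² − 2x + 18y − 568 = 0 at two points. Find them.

From the line, y = (86 + x)/7. Substituting:
50x² + 200x − 9600 = 0  ⟹  x² + 4x − 192 = 0
x = 12 or x = −16, giving (12, 14) and (−16, 10).

(−16, 10) and (12, 14)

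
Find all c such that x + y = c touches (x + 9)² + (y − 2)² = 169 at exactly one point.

For a tangent, require d(centre, line) = r = 13.
|1·(−9) + 1·2 − c| / √2 = 13
|c − (−7)| = 13√2.

c = −7 ± 13√2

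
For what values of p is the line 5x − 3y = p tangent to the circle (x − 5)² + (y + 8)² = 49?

p = 49 ± 7√34

Tangency holds when the distance from the centre (5, −8) to the line equals the radius 7:
|5·5 − 3·(−8) − p| / √34 = 7
|p − (49)| = 7√34.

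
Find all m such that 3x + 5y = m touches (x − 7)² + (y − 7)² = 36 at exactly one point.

m = 56 ± 6√34

For a tangent, require d(centre, line) = r = 6.
|3·7 + 5·7 − m| / √34 = 6
|m − (56)| = 6√34.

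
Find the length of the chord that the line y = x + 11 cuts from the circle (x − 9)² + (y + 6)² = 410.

12√2

From the line, y = x + 11. Substituting:
2x² + 16x − 40 = 0  ⟹  x² + 8x − 20 = 0
x = 2 or x = −10, giving (2, 13) and (−10, 1).
Chord length = distance between (2, 13) and (−10, 1) = √288 = 12√2.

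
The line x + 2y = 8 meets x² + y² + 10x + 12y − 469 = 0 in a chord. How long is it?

From the line, y = (8 − x)/2. Substituting:
5x² − 1620 = 0  ⟹  x² − 324 = 0
x = 18 or x = −18, giving (18, −5) and (−18, 13).
Chord length = distance between (18, −5) and (−18, 13) = √1620 = 18√5.

18√5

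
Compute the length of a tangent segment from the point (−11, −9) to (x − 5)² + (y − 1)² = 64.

The centre is (5, 1) and r = 8. The square of the distance from P to the centre is 256 + 100 = 356.
By the tangent–radius right angle, tangent length = √(|PO|² − r²) = √292 = 2√73.

2√73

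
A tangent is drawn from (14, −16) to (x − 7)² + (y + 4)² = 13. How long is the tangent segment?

With centre O = (7, −4), |OP|² = 193 and r² = 13.
The tangent meets the radius at right angles, so tangent² = |PO|² − r² = 193 − 13 = 180.

6√5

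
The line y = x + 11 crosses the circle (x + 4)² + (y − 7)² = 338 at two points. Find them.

(−17, −6) and (9, 20)

Express y = x + 11 and substitute into the circle:
2x² + 16x − 306 = 0  ⟹  x² + 8x − 153 = 0
x = 9 or x = −17, giving (9, 20) and (−17, −6).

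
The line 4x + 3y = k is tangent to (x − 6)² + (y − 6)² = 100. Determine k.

k = −8 or k = 92

The line touches the circle iff its distance from (6, 6) is 10:
|4·6 + 3·6 − k| / √25 = 10
|k − (42)| = 10·5, so k = 92 or k = −8.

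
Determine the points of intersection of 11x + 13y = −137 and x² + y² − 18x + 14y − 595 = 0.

(−16, 3) and (23, −30)

Substitute y = (−137 − 11x)/13:
290x² − 2030x − 106720 = 0  ⟹  x² − 7x − 368 = 0
x = 23 or x = −16, giving (23, −30) and (−16, 3).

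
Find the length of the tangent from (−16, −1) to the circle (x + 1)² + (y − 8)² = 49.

√257

With centre O = (−1, 8), |OP|² = 306 and r² = 49.
The tangent meets the radius at right angles, so tangent² = |PO|² − r² = 306 − 49 = 257.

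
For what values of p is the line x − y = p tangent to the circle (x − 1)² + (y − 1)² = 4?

The line touches the circle iff its distance from (1, 1) is 2:
|1·1 − 1·1 − p| / √2 = 2
|p| = 2√2.

p = ±2√2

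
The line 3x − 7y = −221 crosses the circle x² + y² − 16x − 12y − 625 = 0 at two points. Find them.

(−6, 29) and (1, 32)

Express y = (221 + 3x)/7 and substitute into the circle:
58x² + 290x − 348 = 0  ⟹  x² + 5x − 6 = 0
x = 1 or x = −6, giving (1, 32) and (−6, 29).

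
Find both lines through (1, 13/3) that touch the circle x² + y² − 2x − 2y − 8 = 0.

x − 3y = −12 and x + 3y = 14

A line y − (13/3) = m(x − (1)) is tangent when its distance from (1, 1) is √10:
[m·(0) − (−10/3)]² = 10(m² + 1)
9m² − 1 = 0, so m = 1/3 or m = −1/3.
With m = 1/3: x − 3y = −12. With m = −1/3: x + 3y = 14.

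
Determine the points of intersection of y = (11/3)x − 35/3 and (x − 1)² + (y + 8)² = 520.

Express y = (−35 + 11x)/3 and substitute into the circle:
130x² − 260x − 4550 = 0  ⟹  x² − 2x − 35 = 0
x = 7 or x = −5, giving (7, 14) and (−5, −30).

(−5, −30) and (7, 14)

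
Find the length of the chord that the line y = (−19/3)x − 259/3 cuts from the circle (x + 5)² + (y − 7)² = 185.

√370

Express y = (−259 − 19x)/3 and substitute into the circle:
370x² + 10730x + 76960 = 0  ⟹  x² + 29x + 208 = 0
x = −13 or x = −16, giving (−13, −4) and (−16, 15).
|(−13, −4) − (−16, 15)| = √((3)² + (−19)²) = √370.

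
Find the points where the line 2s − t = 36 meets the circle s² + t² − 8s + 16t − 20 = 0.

(10, −16) and (14, −8)

From the line, t = 2s − 36. Substituting:
5s² − 120s + 700 = 0  ⟹  s² − 24s + 140 = 0
s = 14 or s = 10, giving (14, −8) and (10, −16).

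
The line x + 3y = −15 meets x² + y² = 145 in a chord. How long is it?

7√10

The distance from (0, 0) to the line is 15/√10, and r² = 145.
Chord = 2√(r² − d²) = 2·√(245/2) = 7√10.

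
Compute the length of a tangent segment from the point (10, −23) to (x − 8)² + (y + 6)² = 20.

Centre (8, −6), r² = 20. |PO|² = (2)² + (−17)² = 293.
By the tangent–radius right angle, tangent length = √(|PO|² − r²) = √273.

√273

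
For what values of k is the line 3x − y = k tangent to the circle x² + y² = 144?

k = ±12√10

The line touches the circle iff its distance from (0, 0) is 12:
|3·0 − 1·0 − k| / √10 = 12
|k| = 12√10.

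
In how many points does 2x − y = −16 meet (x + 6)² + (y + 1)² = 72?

Centre (−6, −1), r² = 72. Distance² from centre to line = (5)²/5 = 5.
Since d² < r², the line cuts the circle twice.

2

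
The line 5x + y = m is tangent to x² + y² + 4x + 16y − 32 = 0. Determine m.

m = −18 ± 10√26

For a tangent, require d(centre, line) = r = 10.
|5·(−2) + 1·(−8) − m| / √26 = 10
|m − (−18)| = 10√26.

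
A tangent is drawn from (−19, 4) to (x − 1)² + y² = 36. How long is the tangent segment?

With centre O = (1, 0), |OP|² = 416 and r² = 36.
Power of the point: PT² = |PO|² − r² = 380, so PT = 2√95.

2√95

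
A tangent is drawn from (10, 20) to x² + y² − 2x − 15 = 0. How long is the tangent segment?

√465

With centre O = (1, 0), |OP|² = 481 and r² = 16.
By the tangent–radius right angle, tangent length = √(|PO|² − r²) = √465.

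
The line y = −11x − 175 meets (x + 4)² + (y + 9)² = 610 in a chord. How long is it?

From the line, y = −11x − 175. Substituting:
122x² + 3660x + 26962 = 0  ⟹  x² + 30x + 221 = 0
x = −13 or x = −17, giving (−13, −32) and (−17, 12).
Chord length = distance between (−13, −32) and (−17, 12) = √1952 = 4√122.

4√122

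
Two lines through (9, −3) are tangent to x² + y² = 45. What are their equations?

Write the tangent as mx − y + (−3 − m·(9)) = 0 and set its distance from the centre to 3√5:
(−9m − (3))² = 45(m² + 1)
2m² + 3m − 2 = 0, so m = −2 or m = 1/2.
With m = −2: 2x + y = 15. With m = 1/2: x − 2y = 15.

2x + y = 15 and x − 2y = 15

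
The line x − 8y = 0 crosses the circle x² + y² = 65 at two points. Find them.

From the line, y = (x)/8. Substituting:
65x² − 4160 = 0  ⟹  x² − 64 = 0
x = 8 or x = −8, giving (8, 1) and (−8, −1).

(−8, −1) and (8, 1)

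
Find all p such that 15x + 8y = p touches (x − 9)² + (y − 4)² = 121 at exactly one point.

For a tangent, require d(centre, line) = r = 11.
|15·9 + 8·4 − p| / √289 = 11
|p − (167)| = 11·17, so p = 354 or p = −20.

p = −20 or p = 354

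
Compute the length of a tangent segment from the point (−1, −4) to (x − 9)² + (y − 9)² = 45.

Centre (9, 9), r² = 45. |PO|² = (−10)² + (−13)² = 269.
Power of the point: PT² = |PO|² − r² = 224, so PT = 4√14.

4√14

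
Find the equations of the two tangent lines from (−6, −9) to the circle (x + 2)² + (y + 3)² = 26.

x − 5y = 39 and 5x + y = −39

Write the tangent as mx − y + (−9 − m·(−6)) = 0 and set its distance from the centre to √26:
(4m − (6))² = 26(m² + 1)
5m² + 24m − 5 = 0, so m = 1/5 or m = −5.
Through (−6, −9) these give x − 5y = 39 and 5x + y = −39.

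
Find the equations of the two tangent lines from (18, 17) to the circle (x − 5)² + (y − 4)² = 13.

2x − 3y = −15 and 3x − 2y = 20

Write the tangent as mx − y + (17 − m·(18)) = 0 and set its distance from the centre to √13:
(−13m − (−13))² = 13(m² + 1)
6m² − 13m + 6 = 0, so m = 2/3 or m = 3/2.
Through (18, 17) these give 2x − 3y = −15 and 3x − 2y = 20.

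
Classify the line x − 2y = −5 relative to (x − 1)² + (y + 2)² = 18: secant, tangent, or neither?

neither

Centre (1, −2), r² = 18. Distance² from centre to line = (10)²/5 = 20.
Since d² > r², the line lies outside the circle.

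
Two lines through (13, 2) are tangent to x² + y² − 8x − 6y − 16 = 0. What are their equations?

A line y − (2) = m(x − (13)) is tangent when its distance from (4, 3) is √41:
[m·(−9) − (1)]² = 41(m² + 1)
20m² + 9m − 20 = 0, so m = 4/5 or m = −5/4.
With m = 4/5: 4x − 5y = 42. With m = −5/4: 5x + 4y = 73.

4x − 5y = 42 and 5x + 4y = 73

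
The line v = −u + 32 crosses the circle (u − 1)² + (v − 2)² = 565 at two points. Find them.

(7, 25) and (24, 8)

Substitute v = −u + 32:
2u² − 62u + 336 = 0  ⟹  u² − 31u + 168 = 0
u = 24 or u = 7, giving (24, 8) and (7, 25).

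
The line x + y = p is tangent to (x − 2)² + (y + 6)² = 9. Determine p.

For a tangent, require d(centre, line) = r = 3.
|1·2 + 1·(−6) − p| / √2 = 3
|p − (−4)| = 3√2.

p = −4 ± 3√2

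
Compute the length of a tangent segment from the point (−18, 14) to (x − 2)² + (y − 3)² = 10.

√511

With centre O = (2, 3), |OP|² = 521 and r² = 10.
By the tangent–radius right angle, tangent length = √(|PO|² − r²) = √511.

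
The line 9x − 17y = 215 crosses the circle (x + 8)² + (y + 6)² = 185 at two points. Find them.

Express y = (−215 + 9x)/17 and substitute into the circle:
370x² + 2590x − 22200 = 0  ⟹  x² + 7x − 60 = 0
x = 5 or x = −12, giving (5, −10) and (−12, −19).

(−12, −19) and (5, −10)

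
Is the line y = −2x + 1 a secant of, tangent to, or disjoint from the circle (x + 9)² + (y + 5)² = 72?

d² = (2·(−9) + 1·(−5) − (1))²/5 = 576/5; r² = 72.
Since d² > r², the line lies outside the circle.

disjoint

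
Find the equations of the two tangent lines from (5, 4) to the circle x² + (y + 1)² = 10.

Let a tangent through (5, 4) have slope m. Its distance from (0, −1) must equal √10:
(−5m − (−5))² = 10(m² + 1)
3m² − 10m + 3 = 0, so m = 3 or m = 1/3.
Through (5, 4) these give 3x − y = 11 and x − 3y = −7.

3x − y = 11 and x − 3y = −7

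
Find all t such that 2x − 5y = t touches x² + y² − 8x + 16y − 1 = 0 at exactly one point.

The line touches the circle iff its distance from (4, −8) is 9:
|2·4 − 5·(−8) − t| / √29 = 9
|t − (48)| = 9√29.

t = 48 ± 9√29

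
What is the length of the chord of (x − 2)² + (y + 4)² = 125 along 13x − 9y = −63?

The distance from (2, −4) to the line is 125/√250, and r² = 125.
Chord = 2√(r² − d²) = 2·√(125/2) = 5√10.

5√10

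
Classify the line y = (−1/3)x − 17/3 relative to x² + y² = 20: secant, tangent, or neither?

neither

Substituting the line into the circle gives 10x² + 34x + 109 = 0.
Δ = 1156 − 4360 = −3204.
No real roots: the line does not meet the circle.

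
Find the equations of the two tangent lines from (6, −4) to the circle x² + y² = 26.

x − 5y = 26 and 5x + y = 26

A line y − (−4) = m(x − (6)) is tangent when its distance from (0, 0) is √26:
[m·(−6) − (4)]² = 26(m² + 1)
5m² + 24m − 5 = 0, so m = 1/5 or m = −5.
With m = 1/5: x − 5y = 26. With m = −5: 5x + y = 26.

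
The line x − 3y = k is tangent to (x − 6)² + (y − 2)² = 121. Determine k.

For a tangent, require d(centre, line) = r = 11.
|1·6 − 3·2 − k| / √10 = 11
|k| = 11√10.

k = ±11√10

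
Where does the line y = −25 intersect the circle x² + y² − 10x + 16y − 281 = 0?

(−4, −25) and (14, −25)

From the line, y = −25. Substituting:
x² − 10x − 56 = 0
x = 14 or x = −4, giving (14, −25) and (−4, −25).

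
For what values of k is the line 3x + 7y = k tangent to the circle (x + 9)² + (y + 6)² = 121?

k = −69 ± 11√58

The line touches the circle iff its distance from (−9, −6) is 11:
|3·(−9) + 7·(−6) − k| / √58 = 11
|k − (−69)| = 11√58.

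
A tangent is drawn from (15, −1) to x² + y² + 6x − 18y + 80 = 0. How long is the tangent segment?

With centre O = (−3, 9), |OP|² = 424 and r² = 10.
By the tangent–radius right angle, tangent length = √(|PO|² − r²) = √414 = 3√46.

3√46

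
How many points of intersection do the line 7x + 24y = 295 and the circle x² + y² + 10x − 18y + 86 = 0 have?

Substituting the line into the circle gives 625x² + 4654x + 9121 = 0.
Discriminant = (4654)² − 4·625·(9121) = −1142784 < 0.
No real roots: the line does not meet the circle.

0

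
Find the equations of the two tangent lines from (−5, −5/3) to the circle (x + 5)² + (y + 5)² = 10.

Write the tangent as mx − y + (−5/3 − m·(−5)) = 0 and set its distance from the centre to √10:
(0m − (−10/3))² = 10(m² + 1)
9m² − 1 = 0, so m = 1/3 or m = −1/3.
With m = 1/3: x − 3y = 0. With m = −1/3: x + 3y = −10.

x − 3y = 0 and x + 3y = −10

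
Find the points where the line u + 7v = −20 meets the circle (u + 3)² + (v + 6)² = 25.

From the line, v = (−20 − u)/7. Substituting:
50u² + 250u − 300 = 0  ⟹  u² + 5u − 6 = 0
u = 1 or u = −6, giving (1, −3) and (−6, −2).

(−6, −2) and (1, −3)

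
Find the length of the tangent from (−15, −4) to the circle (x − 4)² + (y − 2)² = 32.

The centre is (4, 2) and r = 4√2. The square of the distance from P to the centre is 361 + 36 = 397.
Power of the point: PT² = |PO|² − r² = 365, so PT = √365.

√365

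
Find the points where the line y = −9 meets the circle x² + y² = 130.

(−7, −9) and (7, −9)

From the line, y = −9. Substituting:
x² − 49 = 0
x = 7 or x = −7, giving (7, −9) and (−7, −9).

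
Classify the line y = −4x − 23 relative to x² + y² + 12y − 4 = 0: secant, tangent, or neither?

Centre (0, −6), r² = 40. Distance² from centre to line = (17)²/17 = 17.
Since d² < r², the line cuts the circle twice.

secant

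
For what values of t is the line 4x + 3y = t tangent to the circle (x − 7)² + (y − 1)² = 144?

The line touches the circle iff its distance from (7, 1) is 12:
|4·7 + 3·1 − t| / √25 = 12
|t − (31)| = 12·5, so t = 91 or t = −29.

t = −29 or t = 91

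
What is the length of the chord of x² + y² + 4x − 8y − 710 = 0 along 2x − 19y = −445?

2√365

The distance from (−2, 4) to the line is 365/√365, and r² = 730.
Chord = 2√(r² − d²) = 2·√(365) = 2√365.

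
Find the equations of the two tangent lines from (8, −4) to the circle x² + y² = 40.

Write the tangent as mx − y + (−4 − m·(8)) = 0 and set its distance from the centre to 2√10:
[m·(−8) − (4)]² = 40(m² + 1)
3m² + 8m − 3 = 0, so m = −3 or m = 1/3.
With m = −3: 3x + y = 20. With m = 1/3: x − 3y = 20.

3x + y = 20 and x − 3y = 20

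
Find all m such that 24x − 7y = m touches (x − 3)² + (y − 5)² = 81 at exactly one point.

The line touches the circle iff its distance from (3, 5) is 9:
|24·3 − 7·5 − m| / √625 = 9
|m − (37)| = 9·25, so m = 262 or m = −188.

m = −188 or m = 262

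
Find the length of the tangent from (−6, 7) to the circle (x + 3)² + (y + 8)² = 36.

With centre O = (−3, −8), |OP|² = 234 and r² = 36.
By the tangent–radius right angle, tangent length = √(|PO|² − r²) = √198 = 3√22.

3√22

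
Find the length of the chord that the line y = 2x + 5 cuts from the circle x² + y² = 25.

The distance from (0, 0) to the line is 5/√5, and r² = 25.
Chord = 2√(r² − d²) = 2·√(20) = 4√5.

4√5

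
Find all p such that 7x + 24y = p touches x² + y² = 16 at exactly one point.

The line touches the circle iff its distance from (0, 0) is 4:
|7·0 + 24·0 − p| / √625 = 4
|p| = 4·25, so p = 100 or p = −100.

p = −100 or p = 100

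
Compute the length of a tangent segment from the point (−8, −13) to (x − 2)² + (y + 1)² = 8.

With centre O = (2, −1), |OP|² = 244 and r² = 8.
The tangent meets the radius at right angles, so tangent² = |PO|² − r² = 244 − 8 = 236.

2√59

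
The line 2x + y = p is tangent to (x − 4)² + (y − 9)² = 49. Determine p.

Tangency holds when the distance from the centre (4, 9) to the line equals the radius 7:
|2·4 + 1·9 − p| / √5 = 7
|p − (17)| = 7√5.

p = 17 ± 7√5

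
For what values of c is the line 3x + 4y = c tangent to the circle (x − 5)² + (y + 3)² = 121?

c = −52 or c = 58

Tangency holds when the distance from the centre (5, −3) to the line equals the radius 11:
|3·5 + 4·(−3) − c| / √25 = 11
|c − (3)| = 11·5, so c = 58 or c = −52.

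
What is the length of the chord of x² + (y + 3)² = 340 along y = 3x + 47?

6√10

The distance from (0, −3) to the line is 50/√10, and r² = 340.
Chord = 2√(r² − d²) = 2·√(90) = 6√10.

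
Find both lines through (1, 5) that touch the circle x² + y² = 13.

Let a tangent through (1, 5) have slope m. Its distance from (0, 0) must equal √13:
(−1m − (−5))² = 13(m² + 1)
6m² + 5m − 6 = 0, so m = −3/2 or m = 2/3.
With m = −3/2: 3x + 2y = 13. With m = 2/3: 2x − 3y = −13.

3x + 2y = 13 and 2x − 3y = −13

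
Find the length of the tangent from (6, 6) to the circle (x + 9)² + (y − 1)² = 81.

The centre is (−9, 1) and r = 9. The square of the distance from P to the centre is 225 + 25 = 250.
The tangent meets the radius at right angles, so tangent² = |PO|² − r² = 250 − 81 = 169.

13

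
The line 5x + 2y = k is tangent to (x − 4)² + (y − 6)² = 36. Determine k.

k = 32 ± 6√29

The line touches the circle iff its distance from (4, 6) is 6:
|5·4 + 2·6 − k| / √29 = 6
|k − (32)| = 6√29.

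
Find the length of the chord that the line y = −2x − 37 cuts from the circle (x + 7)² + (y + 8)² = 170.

10√5

Substitute y = −2x − 37:
5x² + 130x + 720 = 0  ⟹  x² + 26x + 144 = 0
x = −8 or x = −18, giving (−8, −21) and (−18, −1).
Chord length = distance between (−8, −21) and (−18, −1) = √500 = 10√5.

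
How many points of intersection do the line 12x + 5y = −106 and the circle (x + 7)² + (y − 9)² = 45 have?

Centre (−7, 9), r² = 45. Distance² from centre to line = (67)²/169 = 4489/169.
Since d² < r², the line cuts the circle twice.

2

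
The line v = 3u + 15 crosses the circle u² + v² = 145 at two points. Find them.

(−8, −9) and (−1, 12)

From the line, v = 3u + 15. Substituting:
10u² + 90u + 80 = 0  ⟹  u² + 9u + 8 = 0
u = −1 or u = −8, giving (−1, 12) and (−8, −9).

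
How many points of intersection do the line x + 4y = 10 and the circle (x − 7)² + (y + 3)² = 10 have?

0

d² = (1·7 + 4·(−3) − (10))²/17 = 225/17; r² = 10.
Since d² > r², the line lies outside the circle.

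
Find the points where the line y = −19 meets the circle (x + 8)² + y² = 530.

(−21, −19) and (5, −19)

Express y = −19 and substitute into the circle:
x² + 16x − 105 = 0
x = 5 or x = −21, giving (5, −19) and (−21, −19).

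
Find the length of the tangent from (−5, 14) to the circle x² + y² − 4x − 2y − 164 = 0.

7

The centre is (2, 1) and r = 13. The square of the distance from P to the centre is 49 + 169 = 218.
The tangent meets the radius at right angles, so tangent² = |PO|² − r² = 218 − 169 = 49.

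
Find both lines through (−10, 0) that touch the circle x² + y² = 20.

Let a tangent through (−10, 0) have slope m. Its distance from (0, 0) must equal 2√5:
(10m − (0))² = 20(m² + 1)
4m² − 1 = 0, so m = 1/2 or m = −1/2.
Through (−10, 0) these give x − 2y = −10 and x + 2y = −10.

x − 2y = −10 and x + 2y = −10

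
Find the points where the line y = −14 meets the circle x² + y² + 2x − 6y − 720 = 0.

From the line, y = −14. Substituting:
x² + 2x − 440 = 0
x = 20 or x = −22, giving (20, −14) and (−22, −14).

(−22, −14) and (20, −14)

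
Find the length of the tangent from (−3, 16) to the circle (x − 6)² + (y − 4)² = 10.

√215

With centre O = (6, 4), |OP|² = 225 and r² = 10.
Power of the point: PT² = |PO|² − r² = 215, so PT = √215.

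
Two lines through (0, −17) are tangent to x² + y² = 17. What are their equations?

4x − y = 17 and 4x + y = −17

Let a tangent through (0, −17) have slope m. Its distance from (0, 0) must equal √17:
(0m − (17))² = 17(m² + 1)
m² − 16 = 0, so m = 4 or m = −4.
Through (0, −17) these give 4x − y = 17 and 4x + y = −17.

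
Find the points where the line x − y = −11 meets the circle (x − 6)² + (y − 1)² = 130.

Substitute y = x + 11:
2x² + 8x + 6 = 0  ⟹  x² + 4x + 3 = 0
x = −1 or x = −3, giving (−1, 10) and (−3, 8).

(−3, 8) and (−1, 10)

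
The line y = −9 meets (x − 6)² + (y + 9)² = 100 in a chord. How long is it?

20

Centre (6, −9), r² = 100. Perpendicular distance d from centre to line = |0| / √1 = 0.
Half the chord is √(r² − d²) = √(100), so the full chord is 20.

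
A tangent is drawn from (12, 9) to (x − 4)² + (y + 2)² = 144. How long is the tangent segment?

Centre (4, −2), r² = 144. |PO|² = (8)² + (11)² = 185.
Power of the point: PT² = |PO|² − r² = 41, so PT = √41.

√41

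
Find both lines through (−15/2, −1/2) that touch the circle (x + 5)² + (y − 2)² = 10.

3x + y = −23 and x + 3y = −9

Let a tangent through (−15/2, −1/2) have slope m. Its distance from (−5, 2) must equal √10:
[m·(5/2) − (5/2)]² = 10(m² + 1)
3m² + 10m + 3 = 0, so m = −3 or m = −1/3.
Through (−15/2, −1/2) these give 3x + y = −23 and x + 3y = −9.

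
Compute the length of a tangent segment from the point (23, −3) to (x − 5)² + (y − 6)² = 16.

√389

The centre is (5, 6) and r = 4. The square of the distance from P to the centre is 324 + 81 = 405.
By the tangent–radius right angle, tangent length = √(|PO|² − r²) = √389.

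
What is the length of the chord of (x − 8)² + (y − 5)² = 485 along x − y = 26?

21√2

Centre (8, 5), r² = 485. Perpendicular distance d from centre to line = |−23| / √2 = 23/√2.
Chord = 2√(r² − d²) = 2·√(441/2) = 21√2.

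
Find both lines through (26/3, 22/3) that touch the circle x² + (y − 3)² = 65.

Write the tangent as mx − y + (22/3 − m·(26/3)) = 0 and set its distance from the centre to √65:
[m·(−26/3) − (−13/3)]² = 65(m² + 1)
7m² − 52m − 32 = 0, so m = −4/7 or m = 8.
Through (26/3, 22/3) these give 4x + 7y = 86 and 8x − y = 62.

4x + 7y = 86 and 8x − y = 62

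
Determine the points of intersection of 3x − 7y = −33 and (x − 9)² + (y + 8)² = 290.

(−4, 3) and (10, 9)

Substitute y = (33 + 3x)/7:
58x² − 348x − 2320 = 0  ⟹  x² − 6x − 40 = 0
x = 10 or x = −4, giving (10, 9) and (−4, 3).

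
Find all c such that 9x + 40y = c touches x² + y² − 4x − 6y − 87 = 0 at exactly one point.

c = −272 or c = 548

Tangency holds when the distance from the centre (2, 3) to the line equals the radius 10:
|9·2 + 40·3 − c| / √1681 = 10
|c − (138)| = 10·41, so c = 548 or c = −272.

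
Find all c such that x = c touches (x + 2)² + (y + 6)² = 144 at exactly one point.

c = −14 or c = 10

Tangency holds when the distance from the centre (−2, −6) to the line equals the radius 12:
|1·(−2) + 0·(−6) − c| / √1 = 12
|c − (−2)| = 12, so c = 10 or c = −14.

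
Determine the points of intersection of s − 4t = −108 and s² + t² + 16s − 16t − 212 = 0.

Express t = (108 + s)/4 and substitute into the circle:
17s² + 408s + 1360 = 0  ⟹  s² + 24s + 80 = 0
s = −4 or s = −20, giving (−4, 26) and (−20, 22).

(−20, 22) and (−4, 26)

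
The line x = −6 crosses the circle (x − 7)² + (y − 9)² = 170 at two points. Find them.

(−6, 8) and (−6, 10)

The line gives x = −6. Substituting into the circle:
y² − 18y + 80 = 0
y = 10 or y = 8, giving (−6, 10) and (−6, 8).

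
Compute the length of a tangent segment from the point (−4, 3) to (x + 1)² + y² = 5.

The centre is (−1, 0) and r = √5. The square of the distance from P to the centre is 9 + 9 = 18.
Power of the point: PT² = |PO|² − r² = 13, so PT = √13.

√13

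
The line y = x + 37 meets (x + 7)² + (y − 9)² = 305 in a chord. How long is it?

13√2

Express y = x + 37 and substitute into the circle:
2x² + 70x + 528 = 0  ⟹  x² + 35x + 264 = 0
x = −11 or x = −24, giving (−11, 26) and (−24, 13).
|(−11, 26) − (−24, 13)| = √((13)² + (13)²) = 13√2.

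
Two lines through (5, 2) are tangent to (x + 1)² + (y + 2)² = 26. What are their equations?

Write the tangent as mx − y + (2 − m·(5)) = 0 and set its distance from the centre to √26:
[m·(−6) − (−4)]² = 26(m² + 1)
5m² − 24m − 5 = 0, so m = 5 or m = −1/5.
Through (5, 2) these give 5x − y = 23 and x + 5y = 15.

5x − y = 23 and x + 5y = 15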